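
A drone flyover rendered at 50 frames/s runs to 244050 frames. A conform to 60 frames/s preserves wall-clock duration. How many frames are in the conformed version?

292860 frames

Target frames = source frames × (target rate / source rate) = 244050 × (60)/(50) = 244050 × 6/5 = 292860.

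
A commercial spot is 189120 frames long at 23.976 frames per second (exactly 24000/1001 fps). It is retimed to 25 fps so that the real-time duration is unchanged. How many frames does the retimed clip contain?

Target frames = source frames × (target rate / source rate) = 189120 × (25)/(24000/1001) = 189120 × 1001/960 = 197197.

197197 frames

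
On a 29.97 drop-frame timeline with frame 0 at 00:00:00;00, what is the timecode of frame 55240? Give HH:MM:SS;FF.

00:30:43;04

Ten DF minutes hold 17982 frames, so frame 55240 lies in block 3 (frames 53946–71927) with 1294 frames into that block.
The block's first minute is 1800 frames and the rest 1798 each; 1294 frames reaches minute 0, so 3 × 18 + 0 × 2 = 54 labels have been skipped so far.
Adding those back, label number 55240 + 54 = 55294 at 30 labels/s is 1843 s + 4 f = 0 h 30 min 43 s frame 4, i.e. 00:30:43;04.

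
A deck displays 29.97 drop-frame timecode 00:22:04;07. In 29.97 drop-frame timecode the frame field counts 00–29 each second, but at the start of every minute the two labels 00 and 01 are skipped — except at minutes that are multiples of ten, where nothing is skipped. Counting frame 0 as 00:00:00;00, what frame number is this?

Complete 10-minute blocks: 2, each 17982 frames → 35964.
Remaining 2 whole minutes in the current block: 1800 + 1 × 1798 = 3598 frames.
Within the current minute: 4 × 30 + 7 − 2 = 125 (labels ;00/;01 skipped at this minute). Total = 35964 + 3598 + 125 = 39687.

39687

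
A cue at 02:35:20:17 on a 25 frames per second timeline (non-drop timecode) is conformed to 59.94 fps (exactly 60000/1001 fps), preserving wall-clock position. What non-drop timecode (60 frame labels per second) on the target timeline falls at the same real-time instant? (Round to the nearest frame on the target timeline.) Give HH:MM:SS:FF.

Source frame index: (2×3600 + 35×60 + 20) × 25 + 17 = 233017.
Real time: 233017 / (25) = 233017/25 s.
Target frame: (233017/25) × (60000/1001) = 559240800/1001 ≈ 558682.118 → 558682.
At 60 labels/s: frame 558682 → 02:35:11:22.

02:35:11:22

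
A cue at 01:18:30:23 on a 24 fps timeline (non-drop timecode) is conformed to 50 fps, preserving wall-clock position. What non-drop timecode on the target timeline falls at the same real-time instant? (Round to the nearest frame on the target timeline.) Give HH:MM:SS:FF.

01:18:30:48

Source frame index: (1×3600 + 18×60 + 30) × 24 + 23 = 113063.
Real time: 113063 / (24) = 113063/24 s.
Target frame: (113063/24) × (50) = 2826575/12 ≈ 235547.917 → 235548.
At 50 labels/s: frame 235548 → 01:18:30:48.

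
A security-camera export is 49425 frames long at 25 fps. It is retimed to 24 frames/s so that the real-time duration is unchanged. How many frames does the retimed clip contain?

Target frames = source frames × (target rate / source rate) = 49425 × (24)/(25) = 49425 × 24/25 = 47448.

47448 frames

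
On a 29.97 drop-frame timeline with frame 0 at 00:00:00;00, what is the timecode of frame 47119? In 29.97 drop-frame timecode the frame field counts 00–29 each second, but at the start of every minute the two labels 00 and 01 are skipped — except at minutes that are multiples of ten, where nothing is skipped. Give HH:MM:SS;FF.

Each 10-minute DF block holds 10 × 60 × 30 − 9 × 2 = 17982 frames. 47119 ÷ 17982 → 2 full blocks, remainder 11155.
Within the partial block the first minute is 1800 frames and each further minute 1798, so 6 further minute boundaries passed. Total skipped labels = 18 × 2 + 2 × 6 = 48.
Non-drop label index = 47119 + 48 = 47167; at 30 labels/s that is 00:26:12:07, i.e. DF 00:26:12;07.

00:26:12;07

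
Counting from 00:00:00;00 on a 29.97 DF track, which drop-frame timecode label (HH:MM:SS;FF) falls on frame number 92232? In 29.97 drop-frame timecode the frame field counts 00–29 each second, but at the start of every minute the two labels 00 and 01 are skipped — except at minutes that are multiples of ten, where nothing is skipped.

Each 10-minute DF block holds 10 × 60 × 30 − 9 × 2 = 17982 frames. 92232 ÷ 17982 → 5 full blocks, remainder 2322.
Within the partial block the first minute is 1800 frames and each further minute 1798, so 1 further minute boundary passed. Total skipped labels = 18 × 5 + 2 × 1 = 92.
Non-drop label index = 92232 + 92 = 92324; at 30 labels/s that is 00:51:17:14, i.e. DF 00:51:17;14.

00:51:17;14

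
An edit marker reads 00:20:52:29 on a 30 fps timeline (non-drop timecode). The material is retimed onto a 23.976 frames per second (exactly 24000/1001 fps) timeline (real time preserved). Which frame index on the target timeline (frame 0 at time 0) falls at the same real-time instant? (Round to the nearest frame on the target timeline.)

frame 30041

Source frame index: (0×3600 + 20×60 + 52) × 30 + 29 = 37589.
Real time: 37589 / (30) = 37589/30 s.
Target frame: (37589/30) × (24000/1001) = 30071200/1001 ≈ 30041.159 → 30041.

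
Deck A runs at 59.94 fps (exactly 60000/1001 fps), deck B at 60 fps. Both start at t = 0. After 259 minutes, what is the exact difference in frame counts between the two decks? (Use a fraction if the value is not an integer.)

133200/143 frames

259 min = 15540 s.
A emits 60000/1001 × 15540 = 133200000/143 frames; B emits 60 × 15540 = 932400.
Difference = 133200/143 frames (≈ 931.4685); B is ahead of A.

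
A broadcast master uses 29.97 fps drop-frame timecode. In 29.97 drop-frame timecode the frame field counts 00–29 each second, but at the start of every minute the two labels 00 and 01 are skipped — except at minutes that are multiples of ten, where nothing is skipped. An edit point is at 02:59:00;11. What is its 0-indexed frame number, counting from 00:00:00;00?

Complete 10-minute blocks: 17, each 17982 frames → 305694.
Remaining 9 whole minutes in the current block: 1800 + 8 × 1798 = 16184 frames.
Within the current minute: 0 × 30 + 11 − 2 = 9 (labels ;00/;01 skipped at this minute). Total = 305694 + 16184 + 9 = 321887.

321887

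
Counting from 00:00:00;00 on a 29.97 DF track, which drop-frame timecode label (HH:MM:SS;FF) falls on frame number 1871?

Ten DF minutes hold 17982 frames, so frame 1871 lies in block 0 (frames 0–17981) with 1871 frames into that block.
The block's first minute is 1800 frames and the rest 1798 each; 1871 frames reaches minute 1, so 0 × 18 + 1 × 2 = 2 labels have been skipped so far.
Adding those back, label number 1871 + 2 = 1873 at 30 labels/s is 62 s + 13 f = 0 h 1 min 2 s frame 13, i.e. 00:01:02;13.

00:01:02;13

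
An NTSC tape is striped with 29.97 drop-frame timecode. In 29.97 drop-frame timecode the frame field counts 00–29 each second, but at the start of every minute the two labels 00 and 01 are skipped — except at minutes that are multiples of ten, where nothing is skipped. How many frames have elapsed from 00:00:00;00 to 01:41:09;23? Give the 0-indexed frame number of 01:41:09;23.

181911

Complete 10-minute blocks: 10, each 17982 frames → 179820.
Remaining 1 whole minute in the current block: 1800 + 0 × 1798 = 1800 frames.
Within the current minute: 9 × 30 + 23 − 2 = 291 (labels ;00/;01 skipped at this minute). Total = 179820 + 1800 + 291 = 181911.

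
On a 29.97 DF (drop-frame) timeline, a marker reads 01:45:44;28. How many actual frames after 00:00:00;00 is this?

As if non-drop at 30 labels/s: (1 × 3600 + 45 × 60 + 44) × 30 + 28 = 190348.
Minute boundaries passed: 105; those not divisible by 10: 105 − 10 = 95; dropped labels = 2 × 95 = 190.
Actual frame index = 190348 − 190 = 190158.

190158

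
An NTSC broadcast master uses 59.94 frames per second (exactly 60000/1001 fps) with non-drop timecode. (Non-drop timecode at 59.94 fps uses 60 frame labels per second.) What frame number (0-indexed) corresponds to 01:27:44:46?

frame 315886

Total seconds to the label: (1 × 3600 + 27 × 60 + 44) = 5264.
Frame index = 5264 × 60 + 46 = 315886.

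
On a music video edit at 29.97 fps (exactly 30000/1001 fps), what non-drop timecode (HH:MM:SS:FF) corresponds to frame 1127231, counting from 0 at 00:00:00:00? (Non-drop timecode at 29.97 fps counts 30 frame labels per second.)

10:26:14:11

1127231 ÷ 30 = 37574 full seconds, remainder 11 frames.
37574 s = 10 h 26 min 14 s.
Timecode: 10:26:14:11.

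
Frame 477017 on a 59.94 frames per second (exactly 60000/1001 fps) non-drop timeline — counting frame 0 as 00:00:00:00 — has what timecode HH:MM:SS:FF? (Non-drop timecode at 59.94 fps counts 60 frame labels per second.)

477017 ÷ 60 = 7950 full seconds, remainder 17 frames.
7950 s = 2 h 12 min 30 s.
Timecode: 02:12:30:17.

02:12:30:17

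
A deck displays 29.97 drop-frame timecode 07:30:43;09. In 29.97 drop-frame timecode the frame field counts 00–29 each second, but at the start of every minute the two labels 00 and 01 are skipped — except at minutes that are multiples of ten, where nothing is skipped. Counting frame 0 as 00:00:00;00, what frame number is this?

Complete 10-minute blocks: 45, each 17982 frames → 809190.
Remaining 0 whole minutes in the current block: 0 frames.
Within the current minute: 43 × 30 + 9 = 1299. Total = 809190 + 0 + 1299 = 810489.

810489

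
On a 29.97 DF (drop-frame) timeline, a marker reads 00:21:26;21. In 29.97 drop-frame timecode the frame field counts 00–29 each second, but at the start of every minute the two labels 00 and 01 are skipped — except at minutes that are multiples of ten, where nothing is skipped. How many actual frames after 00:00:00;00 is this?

38563

Complete 10-minute blocks: 2, each 17982 frames → 35964.
Remaining 1 whole minute in the current block: 1800 + 0 × 1798 = 1800 frames.
Within the current minute: 26 × 30 + 21 − 2 = 799 (labels ;00/;01 skipped at this minute). Total = 35964 + 1800 + 799 = 38563.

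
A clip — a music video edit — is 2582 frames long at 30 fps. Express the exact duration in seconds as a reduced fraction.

Running time = 2582 ÷ (30) = 2582 × 1/30 = 1291/15 s.

1291/15 seconds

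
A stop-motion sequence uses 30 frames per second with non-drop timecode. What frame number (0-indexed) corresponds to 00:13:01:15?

frame 23445

Total seconds to the label: (0 × 3600 + 13 × 60 + 1) = 781.
Frame index = 781 × 30 + 15 = 23445.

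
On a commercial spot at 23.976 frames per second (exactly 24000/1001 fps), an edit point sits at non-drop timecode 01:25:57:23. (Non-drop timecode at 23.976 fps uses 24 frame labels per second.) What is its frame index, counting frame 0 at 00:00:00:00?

Total seconds to the label: (1 × 3600 + 25 × 60 + 57) = 5157.
Frame index = 5157 × 24 + 23 = 123791.

frame 123791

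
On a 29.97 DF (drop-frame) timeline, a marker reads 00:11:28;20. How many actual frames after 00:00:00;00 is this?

As if non-drop at 30 labels/s: (0 × 3600 + 11 × 60 + 28) × 30 + 20 = 20660.
Minute boundaries passed: 11; those not divisible by 10: 11 − 1 = 10; dropped labels = 2 × 10 = 20.
Actual frame index = 20660 − 20 = 20640.

20640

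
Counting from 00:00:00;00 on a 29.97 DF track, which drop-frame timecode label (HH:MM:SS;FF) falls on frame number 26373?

00:14:39;29

Each 10-minute DF block holds 10 × 60 × 30 − 9 × 2 = 17982 frames. 26373 ÷ 17982 → 1 full block, remainder 8391.
Within the partial block the first minute is 1800 frames and each further minute 1798, so 4 further minute boundaries passed. Total skipped labels = 18 × 1 + 2 × 4 = 26.
Non-drop label index = 26373 + 26 = 26399; at 30 labels/s that is 00:14:39:29, i.e. DF 00:14:39;29.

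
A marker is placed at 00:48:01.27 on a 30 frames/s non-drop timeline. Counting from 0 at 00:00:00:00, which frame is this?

Total seconds to the label: (0 × 3600 + 48 × 60 + 1) = 2881.
Frame index = 2881 × 30 + 27 = 86457.

86457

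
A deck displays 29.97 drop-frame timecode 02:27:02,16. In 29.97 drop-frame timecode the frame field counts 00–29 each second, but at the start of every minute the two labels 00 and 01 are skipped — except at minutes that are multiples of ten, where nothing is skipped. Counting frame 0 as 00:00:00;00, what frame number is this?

264410

Complete 10-minute blocks: 14, each 17982 frames → 251748.
Remaining 7 whole minutes in the current block: 1800 + 6 × 1798 = 12588 frames.
Within the current minute: 2 × 30 + 16 − 2 = 74 (labels ;00/;01 skipped at this minute). Total = 251748 + 12588 + 74 = 264410.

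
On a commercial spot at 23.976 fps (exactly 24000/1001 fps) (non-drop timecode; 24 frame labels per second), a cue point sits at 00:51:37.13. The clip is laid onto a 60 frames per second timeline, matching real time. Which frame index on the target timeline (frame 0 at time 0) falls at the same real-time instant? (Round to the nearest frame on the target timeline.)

frame 186038

Source frame index: (0×3600 + 51×60 + 37) × 24 + 13 = 74341.
Real time: 74341 / (24000/1001) = 74415341/24000 s.
Target frame: (74415341/24000) × (60) = 74415341/400 ≈ 186038.353 → 186038.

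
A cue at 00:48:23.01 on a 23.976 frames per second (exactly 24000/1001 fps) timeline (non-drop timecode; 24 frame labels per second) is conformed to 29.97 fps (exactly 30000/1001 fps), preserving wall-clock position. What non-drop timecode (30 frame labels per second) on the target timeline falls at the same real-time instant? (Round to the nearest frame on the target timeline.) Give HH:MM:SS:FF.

00:48:23:01

Source frame index: (0×3600 + 48×60 + 23) × 24 + 1 = 69673.
Real time: 69673 / (24000/1001) = 69742673/24000 s.
Target frame: (69742673/24000) × (30000/1001) = 348365/4 ≈ 87091.250 → 87091.
At 30 labels/s: frame 87091 → 00:48:23:01.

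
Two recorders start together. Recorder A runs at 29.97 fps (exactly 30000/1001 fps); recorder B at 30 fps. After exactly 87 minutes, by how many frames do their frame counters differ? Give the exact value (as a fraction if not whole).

87 min = 5220 s.
A emits 30000/1001 × 5220 = 156600000/1001 frames; B emits 30 × 5220 = 156600.
Difference = 156600/1001 frames (≈ 156.4436); B is ahead of A.

156600/1001 frames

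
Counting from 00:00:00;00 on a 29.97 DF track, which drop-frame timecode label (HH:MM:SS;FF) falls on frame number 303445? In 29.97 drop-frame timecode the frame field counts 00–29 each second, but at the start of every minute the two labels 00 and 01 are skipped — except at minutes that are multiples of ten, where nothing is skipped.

02:48:44;29

Each 10-minute DF block holds 10 × 60 × 30 − 9 × 2 = 17982 frames. 303445 ÷ 17982 → 16 full blocks, remainder 15733.
Within the partial block the first minute is 1800 frames and each further minute 1798, so 8 further minute boundaries passed. Total skipped labels = 18 × 16 + 2 × 8 = 304.
Non-drop label index = 303445 + 304 = 303749; at 30 labels/s that is 02:48:44:29, i.e. DF 02:48:44;29.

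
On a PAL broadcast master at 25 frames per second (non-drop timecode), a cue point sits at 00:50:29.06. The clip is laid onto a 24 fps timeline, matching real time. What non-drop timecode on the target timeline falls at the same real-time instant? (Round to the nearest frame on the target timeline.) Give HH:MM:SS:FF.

00:50:29:06

Source frame index: (0×3600 + 50×60 + 29) × 25 + 6 = 75731.
Real time: 75731 / (25) = 75731/25 s.
Target frame: (75731/25) × (24) = 1817544/25 ≈ 72701.760 → 72702.
At 24 labels/s: frame 72702 → 00:50:29:06.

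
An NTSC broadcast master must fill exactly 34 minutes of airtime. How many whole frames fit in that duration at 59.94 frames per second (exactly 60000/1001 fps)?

122277 frames

34 min = 2040 s.
Frames = 2040 × 60000/1001 = 122400000/1001 ≈ 122277.7223.
Complete frames: 122277.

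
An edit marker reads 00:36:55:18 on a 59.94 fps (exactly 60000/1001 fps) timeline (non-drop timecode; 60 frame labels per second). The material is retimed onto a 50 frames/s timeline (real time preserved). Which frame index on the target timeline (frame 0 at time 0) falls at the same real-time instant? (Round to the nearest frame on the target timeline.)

frame 110876

Source frame index: (0×3600 + 36×60 + 55) × 60 + 18 = 132918.
Real time: 132918 / (60000/1001) = 22175153/10000 s.
Target frame: (22175153/10000) × (50) = 22175153/200 ≈ 110875.765 → 110876.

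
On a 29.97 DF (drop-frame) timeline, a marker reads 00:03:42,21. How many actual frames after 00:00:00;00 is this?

As if non-drop at 30 labels/s: (0 × 3600 + 3 × 60 + 42) × 30 + 21 = 6681.
Minute boundaries passed: 3; those not divisible by 10: 3 − 0 = 3; dropped labels = 2 × 3 = 6.
Actual frame index = 6681 − 6 = 6675.

6675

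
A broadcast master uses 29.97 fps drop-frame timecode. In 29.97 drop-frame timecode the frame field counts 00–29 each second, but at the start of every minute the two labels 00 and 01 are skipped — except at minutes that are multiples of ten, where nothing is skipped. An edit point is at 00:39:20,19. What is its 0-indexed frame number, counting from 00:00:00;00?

70747

As if non-drop at 30 labels/s: (0 × 3600 + 39 × 60 + 20) × 30 + 19 = 70819.
Minute boundaries passed: 39; those not divisible by 10: 39 − 3 = 36; dropped labels = 2 × 36 = 72.
Actual frame index = 70819 − 72 = 70747.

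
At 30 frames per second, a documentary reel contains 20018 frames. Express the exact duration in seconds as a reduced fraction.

10009/15 seconds

Running time = 20018 ÷ (30) = 20018 × 1/30 = 10009/15 s.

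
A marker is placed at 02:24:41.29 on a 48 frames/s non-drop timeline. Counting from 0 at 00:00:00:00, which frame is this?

416717

Total seconds to the label: (2 × 3600 + 24 × 60 + 41) = 8681.
Frame index = 8681 × 48 + 29 = 416717.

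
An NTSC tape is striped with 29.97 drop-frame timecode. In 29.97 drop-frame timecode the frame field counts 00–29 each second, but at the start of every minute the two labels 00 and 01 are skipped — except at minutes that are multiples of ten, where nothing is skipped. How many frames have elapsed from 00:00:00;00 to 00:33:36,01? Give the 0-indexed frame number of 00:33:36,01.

Complete 10-minute blocks: 3, each 17982 frames → 53946.
Remaining 3 whole minutes in the current block: 1800 + 2 × 1798 = 5396 frames.
Within the current minute: 36 × 30 + 1 − 2 = 1079 (labels ;00/;01 skipped at this minute). Total = 53946 + 5396 + 1079 = 60421.

60421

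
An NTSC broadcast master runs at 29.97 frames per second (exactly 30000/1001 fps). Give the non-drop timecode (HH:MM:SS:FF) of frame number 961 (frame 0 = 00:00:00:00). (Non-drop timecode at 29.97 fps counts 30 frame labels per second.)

00:00:32:01

961 ÷ 30 = 32 full seconds, remainder 1 frame.
32 s = 0 h 0 min 32 s.
Timecode: 00:00:32:01.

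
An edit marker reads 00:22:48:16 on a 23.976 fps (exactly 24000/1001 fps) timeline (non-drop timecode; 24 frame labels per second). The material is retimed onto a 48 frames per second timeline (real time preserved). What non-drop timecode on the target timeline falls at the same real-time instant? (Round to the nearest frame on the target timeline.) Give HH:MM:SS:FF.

00:22:50:02

Source frame index: (0×3600 + 22×60 + 48) × 24 + 16 = 32848.
Real time: 32848 / (24000/1001) = 2055053/1500 s.
Target frame: (2055053/1500) × (48) = 8220212/125 ≈ 65761.696 → 65762.
At 48 labels/s: frame 65762 → 00:22:50:02.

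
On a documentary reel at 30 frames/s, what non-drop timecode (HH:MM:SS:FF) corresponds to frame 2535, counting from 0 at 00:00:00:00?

2535 ÷ 30 = 84 full seconds, remainder 15 frames.
84 s = 0 h 1 min 24 s.
Timecode: 00:01:24:15.

00:01:24:15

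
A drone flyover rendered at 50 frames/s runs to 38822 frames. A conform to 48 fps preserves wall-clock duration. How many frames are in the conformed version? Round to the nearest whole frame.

37269 frames

Frames at target rate = 38822 × (48) / (50) = 931728/25 ≈ 37269.120.
Nearest whole frame: 37269.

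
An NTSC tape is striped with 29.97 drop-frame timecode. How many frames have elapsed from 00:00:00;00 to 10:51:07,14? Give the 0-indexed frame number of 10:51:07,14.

Complete 10-minute blocks: 65, each 17982 frames → 1168830.
Remaining 1 whole minute in the current block: 1800 + 0 × 1798 = 1800 frames.
Within the current minute: 7 × 30 + 14 − 2 = 222 (labels ;00/;01 skipped at this minute). Total = 1168830 + 1800 + 222 = 1170852.

1170852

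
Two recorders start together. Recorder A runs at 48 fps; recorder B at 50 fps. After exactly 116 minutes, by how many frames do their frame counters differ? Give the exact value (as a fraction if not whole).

13920 frames

116 min = 6960 s.
A emits 48 × 6960 = 334080 frames; B emits 50 × 6960 = 348000.
Difference = 13920 frames; B is ahead of A.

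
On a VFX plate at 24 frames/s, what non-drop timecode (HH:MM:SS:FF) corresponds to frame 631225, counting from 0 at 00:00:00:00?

07:18:21:01

631225 ÷ 24 = 26301 full seconds, remainder 1 frame.
26301 s = 7 h 18 min 21 s.
Timecode: 07:18:21:01.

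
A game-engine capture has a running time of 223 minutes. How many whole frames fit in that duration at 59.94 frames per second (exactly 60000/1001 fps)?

223 min = 13380 s.
Frames = 13380 × 60000/1001 = 802800000/1001 ≈ 801998.0020.
Complete frames: 801998.

801998 frames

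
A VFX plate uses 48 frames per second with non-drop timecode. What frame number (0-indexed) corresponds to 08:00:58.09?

Total seconds to the label: (8 × 3600 + 0 × 60 + 58) = 28858.
Frame index = 28858 × 48 + 9 = 1385193.

frame 1385193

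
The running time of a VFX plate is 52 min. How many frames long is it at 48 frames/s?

52 min = 3120 s.
Frames = 3120 × 48 = 149760.

149760 frames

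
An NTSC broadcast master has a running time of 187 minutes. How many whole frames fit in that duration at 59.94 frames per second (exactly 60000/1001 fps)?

672527 frames

187 min = 11220 s.
Frames = 11220 × 60000/1001 = 61200000/91 ≈ 672527.4725.
Complete frames: 672527.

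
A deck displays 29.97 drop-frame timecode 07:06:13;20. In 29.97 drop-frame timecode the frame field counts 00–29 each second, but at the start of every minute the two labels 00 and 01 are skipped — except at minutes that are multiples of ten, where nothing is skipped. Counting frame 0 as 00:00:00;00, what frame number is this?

As if non-drop at 30 labels/s: (7 × 3600 + 6 × 60 + 13) × 30 + 20 = 767210.
Minute boundaries passed: 426; those not divisible by 10: 426 − 42 = 384; dropped labels = 2 × 384 = 768.
Actual frame index = 767210 − 768 = 766442.

766442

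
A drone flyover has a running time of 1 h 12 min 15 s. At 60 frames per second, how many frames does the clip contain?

260100 frames

1 h 12 min 15 s = 4335 s.
Frames = 4335 × 60 = 260100.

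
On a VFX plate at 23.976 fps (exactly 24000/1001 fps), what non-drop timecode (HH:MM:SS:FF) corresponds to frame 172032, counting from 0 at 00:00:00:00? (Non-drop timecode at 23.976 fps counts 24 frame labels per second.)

01:59:28:00

172032 ÷ 24 = 7168 full seconds, remainder 0 frames.
7168 s = 1 h 59 min 28 s.
Timecode: 01:59:28:00.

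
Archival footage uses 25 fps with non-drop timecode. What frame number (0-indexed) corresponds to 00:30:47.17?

Total seconds to the label: (0 × 3600 + 30 × 60 + 47) = 1847.
Frame index = 1847 × 25 + 17 = 46192.

frame 46192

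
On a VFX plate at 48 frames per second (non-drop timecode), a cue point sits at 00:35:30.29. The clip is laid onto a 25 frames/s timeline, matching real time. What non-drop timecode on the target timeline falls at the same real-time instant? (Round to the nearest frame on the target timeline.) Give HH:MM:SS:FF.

Source frame index: (0×3600 + 35×60 + 30) × 48 + 29 = 102269.
Real time: 102269 / (48) = 102269/48 s.
Target frame: (102269/48) × (25) = 2556725/48 ≈ 53265.104 → 53265.
At 25 labels/s: frame 53265 → 00:35:30:15.

00:35:30:15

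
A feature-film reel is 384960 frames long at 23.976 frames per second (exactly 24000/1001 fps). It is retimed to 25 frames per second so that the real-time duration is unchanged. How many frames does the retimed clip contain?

Target frames = source frames × (target rate / source rate) = 384960 × (25)/(24000/1001) = 384960 × 1001/960 = 401401.

401401 frames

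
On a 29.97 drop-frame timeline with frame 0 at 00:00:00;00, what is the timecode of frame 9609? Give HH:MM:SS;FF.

Each 10-minute DF block holds 10 × 60 × 30 − 9 × 2 = 17982 frames. 9609 ÷ 17982 → 0 full blocks, remainder 9609.
Within the partial block the first minute is 1800 frames and each further minute 1798, so 5 further minute boundaries passed. Total skipped labels = 18 × 0 + 2 × 5 = 10.
Non-drop label index = 9609 + 10 = 9619; at 30 labels/s that is 00:05:20:19, i.e. DF 00:05:20;19.

00:05:20;19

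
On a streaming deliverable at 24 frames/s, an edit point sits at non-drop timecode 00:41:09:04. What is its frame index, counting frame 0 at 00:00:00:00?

Total seconds to the label: (0 × 3600 + 41 × 60 + 9) = 2469.
Frame index = 2469 × 24 + 4 = 59260.

frame 59260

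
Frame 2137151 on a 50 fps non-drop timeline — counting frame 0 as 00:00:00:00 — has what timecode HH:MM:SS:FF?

2137151 ÷ 50 = 42743 full seconds, remainder 1 frame.
42743 s = 11 h 52 min 23 s.
Timecode: 11:52:23:01.

11:52:23:01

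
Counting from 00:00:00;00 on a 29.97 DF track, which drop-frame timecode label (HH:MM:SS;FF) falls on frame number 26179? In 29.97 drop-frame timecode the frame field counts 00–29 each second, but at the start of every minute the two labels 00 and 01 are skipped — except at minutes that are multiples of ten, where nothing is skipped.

00:14:33;15

Each 10-minute DF block holds 10 × 60 × 30 − 9 × 2 = 17982 frames. 26179 ÷ 17982 → 1 full block, remainder 8197.
Within the partial block the first minute is 1800 frames and each further minute 1798, so 4 further minute boundaries passed. Total skipped labels = 18 × 1 + 2 × 4 = 26.
Non-drop label index = 26179 + 26 = 26205; at 30 labels/s that is 00:14:33:15, i.e. DF 00:14:33;15.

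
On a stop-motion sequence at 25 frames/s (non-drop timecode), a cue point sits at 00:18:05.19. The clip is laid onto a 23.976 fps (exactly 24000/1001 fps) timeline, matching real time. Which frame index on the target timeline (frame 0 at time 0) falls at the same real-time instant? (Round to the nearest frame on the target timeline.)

frame 26032

Source frame index: (0×3600 + 18×60 + 5) × 25 + 19 = 27144.
Real time: 27144 / (25) = 27144/25 s.
Target frame: (27144/25) × (24000/1001) = 2004480/77 ≈ 26032.208 → 26032.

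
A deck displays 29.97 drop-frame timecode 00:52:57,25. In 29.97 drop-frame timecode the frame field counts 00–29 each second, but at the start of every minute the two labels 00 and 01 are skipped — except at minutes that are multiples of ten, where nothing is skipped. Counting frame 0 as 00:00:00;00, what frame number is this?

95241

Complete 10-minute blocks: 5, each 17982 frames → 89910.
Remaining 2 whole minutes in the current block: 1800 + 1 × 1798 = 3598 frames.
Within the current minute: 57 × 30 + 25 − 2 = 1733 (labels ;00/;01 skipped at this minute). Total = 89910 + 3598 + 1733 = 95241.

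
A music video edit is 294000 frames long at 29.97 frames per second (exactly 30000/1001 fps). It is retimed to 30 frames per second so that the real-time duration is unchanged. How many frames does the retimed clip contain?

Target frames = source frames × (target rate / source rate) = 294000 × (30)/(30000/1001) = 294000 × 1001/1000 = 294294.

294294 frames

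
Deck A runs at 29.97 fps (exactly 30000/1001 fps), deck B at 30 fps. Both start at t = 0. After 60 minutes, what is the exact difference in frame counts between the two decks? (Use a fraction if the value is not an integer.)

108000/1001 frames

60 min = 3600 s.
A emits 30000/1001 × 3600 = 108000000/1001 frames; B emits 30 × 3600 = 108000.
Difference = 108000/1001 frames (≈ 107.8921); B is ahead of A.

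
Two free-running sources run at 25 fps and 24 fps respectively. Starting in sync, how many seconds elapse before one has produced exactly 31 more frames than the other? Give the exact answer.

The gap grows by |24 − 25| = 1 frame per second.
Time for a 31-frame gap: 31 ÷ (1) = 31 s.

31 seconds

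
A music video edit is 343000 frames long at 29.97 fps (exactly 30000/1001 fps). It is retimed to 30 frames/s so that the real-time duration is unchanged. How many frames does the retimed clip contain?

343343 frames

Target frames = source frames × (target rate / source rate) = 343000 × (30)/(30000/1001) = 343000 × 1001/1000 = 343343.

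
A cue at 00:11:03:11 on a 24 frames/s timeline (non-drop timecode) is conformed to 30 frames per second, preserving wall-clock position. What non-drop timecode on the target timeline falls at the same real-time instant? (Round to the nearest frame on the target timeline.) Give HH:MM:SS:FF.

00:11:03:14

Source frame index: (0×3600 + 11×60 + 3) × 24 + 11 = 15923.
Real time: 15923 / (24) = 15923/24 s.
Target frame: (15923/24) × (30) = 79615/4 ≈ 19903.750 → 19904.
At 30 labels/s: frame 19904 → 00:11:03:14.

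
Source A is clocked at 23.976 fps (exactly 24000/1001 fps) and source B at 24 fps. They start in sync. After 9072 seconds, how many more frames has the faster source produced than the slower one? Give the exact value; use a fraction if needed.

31104/143 frames

A emits 24000/1001 × 9072 = 31104000/143 frames; B emits 24 × 9072 = 217728.
Difference = 31104/143 frames (≈ 217.5105); B is ahead of A.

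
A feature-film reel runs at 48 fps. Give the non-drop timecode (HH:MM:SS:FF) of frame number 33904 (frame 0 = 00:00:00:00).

33904 ÷ 48 = 706 full seconds, remainder 16 frames.
706 s = 0 h 11 min 46 s.
Timecode: 00:11:46:16.

00:11:46:16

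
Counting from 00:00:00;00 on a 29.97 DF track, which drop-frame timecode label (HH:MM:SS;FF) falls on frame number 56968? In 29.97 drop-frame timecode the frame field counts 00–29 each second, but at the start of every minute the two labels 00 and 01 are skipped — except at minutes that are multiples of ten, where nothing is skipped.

Ten DF minutes hold 17982 frames, so frame 56968 lies in block 3 (frames 53946–71927) with 3022 frames into that block.
The block's first minute is 1800 frames and the rest 1798 each; 3022 frames reaches minute 1, so 3 × 18 + 1 × 2 = 56 labels have been skipped so far.
Adding those back, label number 56968 + 56 = 57024 at 30 labels/s is 1900 s + 24 f = 0 h 31 min 40 s frame 24, i.e. 00:31:40;24.

00:31:40;24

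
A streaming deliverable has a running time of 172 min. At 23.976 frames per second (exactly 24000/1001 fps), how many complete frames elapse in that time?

247432 frames

172 min = 10320 s.
Frames = 10320 × 24000/1001 = 247680000/1001 ≈ 247432.5674.
Complete frames: 247432.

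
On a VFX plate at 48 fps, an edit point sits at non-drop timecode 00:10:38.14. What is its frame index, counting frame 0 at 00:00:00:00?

Total seconds to the label: (0 × 3600 + 10 × 60 + 38) = 638.
Frame index = 638 × 48 + 14 = 30638.

30638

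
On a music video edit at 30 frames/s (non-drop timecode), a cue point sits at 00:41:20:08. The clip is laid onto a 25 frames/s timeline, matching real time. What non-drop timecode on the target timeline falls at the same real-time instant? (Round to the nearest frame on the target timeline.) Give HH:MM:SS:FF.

00:41:20:07

Source frame index: (0×3600 + 41×60 + 20) × 30 + 8 = 74408.
Real time: 74408 / (30) = 37204/15 s.
Target frame: (37204/15) × (25) = 186020/3 ≈ 62006.667 → 62007.
At 25 labels/s: frame 62007 → 00:41:20:07.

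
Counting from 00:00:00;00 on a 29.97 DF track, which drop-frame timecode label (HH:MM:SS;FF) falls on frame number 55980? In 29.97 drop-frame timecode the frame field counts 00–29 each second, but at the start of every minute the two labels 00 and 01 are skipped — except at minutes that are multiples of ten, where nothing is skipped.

Each 10-minute DF block holds 10 × 60 × 30 − 9 × 2 = 17982 frames. 55980 ÷ 17982 → 3 full blocks, remainder 2034.
Within the partial block the first minute is 1800 frames and each further minute 1798, so 1 further minute boundary passed. Total skipped labels = 18 × 3 + 2 × 1 = 56.
Non-drop label index = 55980 + 56 = 56036; at 30 labels/s that is 00:31:07:26, i.e. DF 00:31:07;26.

00:31:07;26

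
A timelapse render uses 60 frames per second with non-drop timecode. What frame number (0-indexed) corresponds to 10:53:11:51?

2351511

Total seconds to the label: (10 × 3600 + 53 × 60 + 11) = 39191.
Frame index = 39191 × 60 + 51 = 2351511.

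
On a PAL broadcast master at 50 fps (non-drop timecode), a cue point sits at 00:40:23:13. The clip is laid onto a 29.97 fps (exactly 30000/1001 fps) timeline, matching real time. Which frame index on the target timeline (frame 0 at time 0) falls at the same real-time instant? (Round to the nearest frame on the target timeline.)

Source frame index: (0×3600 + 40×60 + 23) × 50 + 13 = 121163.
Real time: 121163 / (50) = 121163/50 s.
Target frame: (121163/50) × (30000/1001) = 10385400/143 ≈ 72625.175 → 72625.

frame 72625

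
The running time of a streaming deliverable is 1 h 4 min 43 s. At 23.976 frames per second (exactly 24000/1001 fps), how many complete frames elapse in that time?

93098 frames

1 h 4 min 43 s = 3883 s.
Frames = 3883 × 24000/1001 = 8472000/91 ≈ 93098.9011.
Complete frames: 93098.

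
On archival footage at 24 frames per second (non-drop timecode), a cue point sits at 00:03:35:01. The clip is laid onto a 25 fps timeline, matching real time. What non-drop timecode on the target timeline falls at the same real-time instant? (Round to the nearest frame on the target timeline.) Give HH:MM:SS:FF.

00:03:35:01

Source frame index: (0×3600 + 3×60 + 35) × 24 + 1 = 5161.
Real time: 5161 / (24) = 5161/24 s.
Target frame: (5161/24) × (25) = 129025/24 ≈ 5376.042 → 5376.
At 25 labels/s: frame 5376 → 00:03:35:01.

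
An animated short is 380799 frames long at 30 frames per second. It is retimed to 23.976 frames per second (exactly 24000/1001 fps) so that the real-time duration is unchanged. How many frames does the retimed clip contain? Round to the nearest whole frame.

304335 frames

Frames at target rate = 380799 × (24000/1001) / (30) = 304639200/1001 ≈ 304334.865.
Nearest whole frame: 304335.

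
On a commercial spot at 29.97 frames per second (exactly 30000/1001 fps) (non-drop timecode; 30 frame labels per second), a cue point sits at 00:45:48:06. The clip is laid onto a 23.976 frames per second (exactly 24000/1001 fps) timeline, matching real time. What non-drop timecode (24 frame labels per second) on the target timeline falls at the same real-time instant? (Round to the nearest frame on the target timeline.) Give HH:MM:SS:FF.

00:45:48:05

Source frame index: (0×3600 + 45×60 + 48) × 30 + 6 = 82446.
Real time: 82446 / (30000/1001) = 13754741/5000 s.
Target frame: (13754741/5000) × (24000/1001) = 329784/5 ≈ 65956.800 → 65957.
At 24 labels/s: frame 65957 → 00:45:48:05.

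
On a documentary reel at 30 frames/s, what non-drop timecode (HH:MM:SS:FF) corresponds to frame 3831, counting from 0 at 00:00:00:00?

3831 ÷ 30 = 127 full seconds, remainder 21 frames.
127 s = 0 h 2 min 7 s.
Timecode: 00:02:07:21.

00:02:07:21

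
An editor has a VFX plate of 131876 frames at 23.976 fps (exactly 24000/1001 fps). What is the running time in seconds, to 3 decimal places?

Running time = 131876 × 1001/24000 = 33001969/6000 s ≈ 5500.328 s.

5500.328 seconds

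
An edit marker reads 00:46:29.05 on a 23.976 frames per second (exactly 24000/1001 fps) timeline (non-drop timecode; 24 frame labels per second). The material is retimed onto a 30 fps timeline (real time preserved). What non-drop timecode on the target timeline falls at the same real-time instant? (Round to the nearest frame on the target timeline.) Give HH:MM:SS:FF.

00:46:32:00

Source frame index: (0×3600 + 46×60 + 29) × 24 + 5 = 66941.
Real time: 66941 / (24000/1001) = 67007941/24000 s.
Target frame: (67007941/24000) × (30) = 67007941/800 ≈ 83759.926 → 83760.
At 30 labels/s: frame 83760 → 00:46:32:00.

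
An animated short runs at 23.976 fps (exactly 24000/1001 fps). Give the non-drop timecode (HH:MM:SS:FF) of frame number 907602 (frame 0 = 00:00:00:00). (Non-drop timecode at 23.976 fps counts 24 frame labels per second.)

907602 ÷ 24 = 37816 full seconds, remainder 18 frames.
37816 s = 10 h 30 min 16 s.
Timecode: 10:30:16:18.

10:30:16:18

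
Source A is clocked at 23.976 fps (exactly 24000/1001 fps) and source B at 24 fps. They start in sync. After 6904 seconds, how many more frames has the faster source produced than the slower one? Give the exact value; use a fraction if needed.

A emits 24000/1001 × 6904 = 165696000/1001 frames; B emits 24 × 6904 = 165696.
Difference = 165696/1001 frames (≈ 165.5305); B is ahead of A.

165696/1001 frames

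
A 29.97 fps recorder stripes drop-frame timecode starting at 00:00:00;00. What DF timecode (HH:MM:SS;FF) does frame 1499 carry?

00:00:49;29

Each 10-minute DF block holds 10 × 60 × 30 − 9 × 2 = 17982 frames. 1499 ÷ 17982 → 0 full blocks, remainder 1499.
Within the partial block the first minute is 1800 frames and each further minute 1798, so 0 further minute boundaries passed. Total skipped labels = 18 × 0 + 2 × 0 = 0.
Non-drop label index = 1499 + 0 = 1499; at 30 labels/s that is 00:00:49:29, i.e. DF 00:00:49;29.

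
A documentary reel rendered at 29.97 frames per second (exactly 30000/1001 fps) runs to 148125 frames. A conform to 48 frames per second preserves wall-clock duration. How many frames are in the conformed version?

237237 frames

Target frames = source frames × (target rate / source rate) = 148125 × (48)/(30000/1001) = 148125 × 1001/625 = 237237.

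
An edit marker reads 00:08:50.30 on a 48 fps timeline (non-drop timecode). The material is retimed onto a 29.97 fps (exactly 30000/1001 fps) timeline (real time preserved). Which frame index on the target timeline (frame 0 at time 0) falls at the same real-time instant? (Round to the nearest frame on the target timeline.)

frame 15903

Source frame index: (0×3600 + 8×60 + 50) × 48 + 30 = 25470.
Real time: 25470 / (48) = 4245/8 s.
Target frame: (4245/8) × (30000/1001) = 15918750/1001 ≈ 15902.847 → 15903.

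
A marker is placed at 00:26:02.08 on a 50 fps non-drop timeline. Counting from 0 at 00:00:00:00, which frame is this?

frame 78108

Total seconds to the label: (0 × 3600 + 26 × 60 + 2) = 1562.
Frame index = 1562 × 50 + 8 = 78108.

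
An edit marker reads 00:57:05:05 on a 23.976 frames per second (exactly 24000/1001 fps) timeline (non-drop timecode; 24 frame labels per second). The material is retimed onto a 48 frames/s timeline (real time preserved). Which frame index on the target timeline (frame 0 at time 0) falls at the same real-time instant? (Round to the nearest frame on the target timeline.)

frame 164574

Source frame index: (0×3600 + 57×60 + 5) × 24 + 5 = 82205.
Real time: 82205 / (24000/1001) = 16457441/4800 s.
Target frame: (16457441/4800) × (48) = 16457441/100 ≈ 164574.410 → 164574.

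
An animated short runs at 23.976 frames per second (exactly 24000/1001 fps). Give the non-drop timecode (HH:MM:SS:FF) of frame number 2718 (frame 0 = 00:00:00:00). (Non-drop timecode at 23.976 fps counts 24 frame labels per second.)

00:01:53:06

2718 ÷ 24 = 113 full seconds, remainder 6 frames.
113 s = 0 h 1 min 53 s.
Timecode: 00:01:53:06.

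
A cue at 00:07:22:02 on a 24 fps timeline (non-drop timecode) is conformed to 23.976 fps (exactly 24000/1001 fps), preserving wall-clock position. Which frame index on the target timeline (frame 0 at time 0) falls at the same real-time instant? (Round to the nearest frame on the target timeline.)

frame 10599

Source frame index: (0×3600 + 7×60 + 22) × 24 + 2 = 10610.
Real time: 10610 / (24) = 5305/12 s.
Target frame: (5305/12) × (24000/1001) = 10610000/1001 ≈ 10599.401 → 10599.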